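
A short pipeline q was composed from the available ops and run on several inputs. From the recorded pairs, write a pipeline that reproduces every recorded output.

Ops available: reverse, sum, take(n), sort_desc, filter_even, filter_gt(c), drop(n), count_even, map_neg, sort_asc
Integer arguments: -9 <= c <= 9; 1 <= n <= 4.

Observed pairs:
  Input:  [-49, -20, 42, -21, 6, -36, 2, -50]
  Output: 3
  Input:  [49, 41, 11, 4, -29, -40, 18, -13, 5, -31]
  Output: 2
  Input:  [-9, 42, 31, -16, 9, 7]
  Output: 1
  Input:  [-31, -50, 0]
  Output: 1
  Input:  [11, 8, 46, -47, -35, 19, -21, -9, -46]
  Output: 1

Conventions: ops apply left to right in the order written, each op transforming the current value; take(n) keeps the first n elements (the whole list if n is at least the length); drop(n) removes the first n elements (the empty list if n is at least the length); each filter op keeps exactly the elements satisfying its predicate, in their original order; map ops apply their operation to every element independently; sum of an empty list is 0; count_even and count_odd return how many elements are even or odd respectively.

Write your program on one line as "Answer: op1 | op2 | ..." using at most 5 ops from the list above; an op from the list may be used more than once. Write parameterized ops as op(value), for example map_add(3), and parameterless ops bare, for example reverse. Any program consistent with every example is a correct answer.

drop(2) | map_neg | take(4) | count_even

Check, running the answer program on each example:
  [-49, -20, 42, -21, 6, -36, 2, -50] -> [42, -21, 6, -36, 2, -50] -> [-42, 21, -6, 36, -2, 50] -> [-42, 21, -6, 36] -> 3
  [49, 41, 11, 4, -29, -40, 18, -13, 5, -31] -> [11, 4, -29, -40, 18, -13, 5, -31] -> [-11, -4, 29, 40, -18, 13, -5, 31] -> [-11, -4, 29, 40] -> 2
  [-9, 42, 31, -16, 9, 7] -> [31, -16, 9, 7] -> [-31, 16, -9, -7] -> [-31, 16, -9, -7] -> 1
  [-31, -50, 0] -> [0] -> [0] -> [0] -> 1
  [11, 8, 46, -47, -35, 19, -21, -9, -46] -> [46, -47, -35, 19, -21, -9, -46] -> [-46, 47, 35, -19, 21, 9, 46] -> [-46, 47, 35, -19] -> 1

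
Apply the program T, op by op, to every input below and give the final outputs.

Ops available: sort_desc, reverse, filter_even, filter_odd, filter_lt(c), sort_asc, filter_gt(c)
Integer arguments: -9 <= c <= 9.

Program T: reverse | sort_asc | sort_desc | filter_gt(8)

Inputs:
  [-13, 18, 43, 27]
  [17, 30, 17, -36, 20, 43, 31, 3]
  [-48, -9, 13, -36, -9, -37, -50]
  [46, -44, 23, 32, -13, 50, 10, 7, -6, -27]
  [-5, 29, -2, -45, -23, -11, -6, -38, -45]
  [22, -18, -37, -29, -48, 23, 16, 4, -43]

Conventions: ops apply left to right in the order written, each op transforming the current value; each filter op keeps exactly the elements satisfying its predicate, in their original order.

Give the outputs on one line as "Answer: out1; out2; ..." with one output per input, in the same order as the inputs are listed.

Execution, op by op:
  [-13, 18, 43, 27] -> [27, 43, 18, -13] -> [-13, 18, 27, 43] -> [43, 27, 18, -13] -> [43, 27, 18]
  [17, 30, 17, -36, 20, 43, 31, 3] -> [3, 31, 43, 20, -36, 17, 30, 17] -> [-36, 3, 17, 17, 20, 30, 31, 43] -> [43, 31, 30, 20, 17, 17, 3, -36] -> [43, 31, 30, 20, 17, 17]
  [-48, -9, 13, -36, -9, -37, -50] -> [-50, -37, -9, -36, 13, -9, -48] -> [-50, -48, -37, -36, -9, -9, 13] -> [13, -9, -9, -36, -37, -48, -50] -> [13]
  [46, -44, 23, 32, -13, 50, 10, 7, -6, -27] -> [-27, -6, 7, 10, 50, -13, 32, 23, -44, 46] -> [-44, -27, -13, -6, 7, 10, 23, 32, 46, 50] -> [50, 46, 32, 23, 10, 7, -6, -13, -27, -44] -> [50, 46, 32, 23, 10]
  [-5, 29, -2, -45, -23, -11, -6, -38, -45] -> [-45, -38, -6, -11, -23, -45, -2, 29, -5] -> [-45, -45, -38, -23, -11, -6, -5, -2, 29] -> [29, -2, -5, -6, -11, -23, -38, -45, -45] -> [29]
  [22, -18, -37, -29, -48, 23, 16, 4, -43] -> [-43, 4, 16, 23, -48, -29, -37, -18, 22] -> [-48, -43, -37, -29, -18, 4, 16, 22, 23] -> [23, 22, 16, 4, -18, -29, -37, -43, -48] -> [23, 22, 16]

[43, 27, 18]; [43, 31, 30, 20, 17, 17]; [13]; [50, 46, 32, 23, 10]; [29]; [23, 22, 16]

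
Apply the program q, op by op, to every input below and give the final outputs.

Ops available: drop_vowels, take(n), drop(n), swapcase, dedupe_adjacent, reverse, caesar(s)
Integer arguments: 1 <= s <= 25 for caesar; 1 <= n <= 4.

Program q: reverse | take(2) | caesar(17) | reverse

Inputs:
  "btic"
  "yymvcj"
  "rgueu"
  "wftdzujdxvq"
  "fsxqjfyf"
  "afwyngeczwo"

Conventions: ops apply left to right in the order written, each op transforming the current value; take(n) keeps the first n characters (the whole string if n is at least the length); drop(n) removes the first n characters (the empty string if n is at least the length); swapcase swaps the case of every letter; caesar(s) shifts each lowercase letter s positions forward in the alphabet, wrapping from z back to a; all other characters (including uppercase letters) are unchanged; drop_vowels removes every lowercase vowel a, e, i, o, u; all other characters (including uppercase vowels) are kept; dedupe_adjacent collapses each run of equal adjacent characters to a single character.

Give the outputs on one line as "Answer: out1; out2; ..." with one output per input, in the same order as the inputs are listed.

Execution, op by op:
  "btic" -> "citb" -> "ci" -> "tz" -> "zt"
  "yymvcj" -> "jcvmyy" -> "jc" -> "at" -> "ta"
  "rgueu" -> "ueugr" -> "ue" -> "lv" -> "vl"
  "wftdzujdxvq" -> "qvxdjuzdtfw" -> "qv" -> "hm" -> "mh"
  "fsxqjfyf" -> "fyfjqxsf" -> "fy" -> "wp" -> "pw"
  "afwyngeczwo" -> "owzcegnywfa" -> "ow" -> "fn" -> "nf"

"zt"; "ta"; "vl"; "mh"; "pw"; "nf"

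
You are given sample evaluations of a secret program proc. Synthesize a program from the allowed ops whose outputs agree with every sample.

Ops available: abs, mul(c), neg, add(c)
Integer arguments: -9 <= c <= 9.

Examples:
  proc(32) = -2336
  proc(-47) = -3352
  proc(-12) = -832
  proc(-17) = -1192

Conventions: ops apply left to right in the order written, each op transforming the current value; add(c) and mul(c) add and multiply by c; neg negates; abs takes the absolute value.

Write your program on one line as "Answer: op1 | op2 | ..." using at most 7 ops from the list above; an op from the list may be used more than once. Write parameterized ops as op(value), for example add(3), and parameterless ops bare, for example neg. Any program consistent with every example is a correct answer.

neg | mul(-9) | add(4) | mul(-8) | abs | neg

Check, running the answer program on each example:
  32 -> -32 -> 288 -> 292 -> -2336 -> 2336 -> -2336
  -47 -> 47 -> -423 -> -419 -> 3352 -> 3352 -> -3352
  -12 -> 12 -> -108 -> -104 -> 832 -> 832 -> -832
  -17 -> 17 -> -153 -> -149 -> 1192 -> 1192 -> -1192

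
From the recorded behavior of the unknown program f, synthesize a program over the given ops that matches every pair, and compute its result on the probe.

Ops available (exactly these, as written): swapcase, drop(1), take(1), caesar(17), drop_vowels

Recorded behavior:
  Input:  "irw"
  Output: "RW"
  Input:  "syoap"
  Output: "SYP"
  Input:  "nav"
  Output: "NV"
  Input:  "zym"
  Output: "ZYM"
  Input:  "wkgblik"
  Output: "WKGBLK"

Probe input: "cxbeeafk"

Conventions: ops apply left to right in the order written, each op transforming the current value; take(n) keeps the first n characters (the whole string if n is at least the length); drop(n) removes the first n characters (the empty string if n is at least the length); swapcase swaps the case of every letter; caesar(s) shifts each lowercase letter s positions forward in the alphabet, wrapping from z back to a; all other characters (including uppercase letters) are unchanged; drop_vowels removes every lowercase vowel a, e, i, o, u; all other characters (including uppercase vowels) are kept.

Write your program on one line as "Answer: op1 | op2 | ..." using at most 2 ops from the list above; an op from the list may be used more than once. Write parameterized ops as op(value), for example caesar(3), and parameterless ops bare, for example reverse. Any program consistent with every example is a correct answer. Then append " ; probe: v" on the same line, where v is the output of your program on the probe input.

drop_vowels | swapcase ; probe: "CXBFK"

Check, running the answer program on each example:
  "irw" -> "rw" -> "RW"
  "syoap" -> "syp" -> "SYP"
  "nav" -> "nv" -> "NV"
  "zym" -> "zym" -> "ZYM"
  "wkgblik" -> "wkgblk" -> "WKGBLK"
  probe: "cxbeeafk" -> "cxbfk" -> "CXBFK"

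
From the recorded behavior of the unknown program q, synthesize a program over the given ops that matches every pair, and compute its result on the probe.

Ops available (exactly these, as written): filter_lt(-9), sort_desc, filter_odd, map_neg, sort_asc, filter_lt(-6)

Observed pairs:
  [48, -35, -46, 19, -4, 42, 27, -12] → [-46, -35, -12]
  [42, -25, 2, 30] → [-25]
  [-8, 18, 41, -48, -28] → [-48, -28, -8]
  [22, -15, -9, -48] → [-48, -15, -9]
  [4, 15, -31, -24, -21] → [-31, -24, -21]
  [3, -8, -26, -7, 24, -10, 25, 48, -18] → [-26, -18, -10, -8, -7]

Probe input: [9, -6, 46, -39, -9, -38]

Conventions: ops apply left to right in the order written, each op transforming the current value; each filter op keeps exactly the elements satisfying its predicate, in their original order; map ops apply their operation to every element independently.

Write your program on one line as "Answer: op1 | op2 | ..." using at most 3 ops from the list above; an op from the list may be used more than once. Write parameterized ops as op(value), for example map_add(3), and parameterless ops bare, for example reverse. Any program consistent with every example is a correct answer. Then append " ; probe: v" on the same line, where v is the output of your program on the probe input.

filter_lt(-6) | sort_asc ; probe: [-39, -38, -9]

Check, running the answer program on each example:
  [48, -35, -46, 19, -4, 42, 27, -12] -> [-35, -46, -12] -> [-46, -35, -12]
  [42, -25, 2, 30] -> [-25] -> [-25]
  [-8, 18, 41, -48, -28] -> [-8, -48, -28] -> [-48, -28, -8]
  [22, -15, -9, -48] -> [-15, -9, -48] -> [-48, -15, -9]
  [4, 15, -31, -24, -21] -> [-31, -24, -21] -> [-31, -24, -21]
  [3, -8, -26, -7, 24, -10, 25, 48, -18] -> [-8, -26, -7, -10, -18] -> [-26, -18, -10, -8, -7]
  probe: [9, -6, 46, -39, -9, -38] -> [-39, -9, -38] -> [-39, -38, -9]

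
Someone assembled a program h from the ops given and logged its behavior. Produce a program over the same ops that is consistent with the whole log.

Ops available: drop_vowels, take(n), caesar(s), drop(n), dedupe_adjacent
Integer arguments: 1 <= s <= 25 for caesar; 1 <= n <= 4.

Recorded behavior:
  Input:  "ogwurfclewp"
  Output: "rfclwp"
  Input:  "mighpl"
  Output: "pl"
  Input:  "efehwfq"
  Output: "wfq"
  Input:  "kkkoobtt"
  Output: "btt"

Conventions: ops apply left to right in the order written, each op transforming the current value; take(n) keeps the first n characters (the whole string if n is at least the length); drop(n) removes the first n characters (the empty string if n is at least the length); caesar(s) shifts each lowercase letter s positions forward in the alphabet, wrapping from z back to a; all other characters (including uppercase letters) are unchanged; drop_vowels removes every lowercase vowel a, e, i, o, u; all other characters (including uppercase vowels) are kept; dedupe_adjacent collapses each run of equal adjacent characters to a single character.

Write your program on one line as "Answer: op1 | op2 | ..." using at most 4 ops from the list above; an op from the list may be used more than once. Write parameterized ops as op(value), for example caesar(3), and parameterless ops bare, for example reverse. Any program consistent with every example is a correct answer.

drop(1) | drop_vowels | drop(1) | drop(1)

Check, running the answer program on each example:
  "ogwurfclewp" -> "gwurfclewp" -> "gwrfclwp" -> "wrfclwp" -> "rfclwp"
  "mighpl" -> "ighpl" -> "ghpl" -> "hpl" -> "pl"
  "efehwfq" -> "fehwfq" -> "fhwfq" -> "hwfq" -> "wfq"
  "kkkoobtt" -> "kkoobtt" -> "kkbtt" -> "kbtt" -> "btt"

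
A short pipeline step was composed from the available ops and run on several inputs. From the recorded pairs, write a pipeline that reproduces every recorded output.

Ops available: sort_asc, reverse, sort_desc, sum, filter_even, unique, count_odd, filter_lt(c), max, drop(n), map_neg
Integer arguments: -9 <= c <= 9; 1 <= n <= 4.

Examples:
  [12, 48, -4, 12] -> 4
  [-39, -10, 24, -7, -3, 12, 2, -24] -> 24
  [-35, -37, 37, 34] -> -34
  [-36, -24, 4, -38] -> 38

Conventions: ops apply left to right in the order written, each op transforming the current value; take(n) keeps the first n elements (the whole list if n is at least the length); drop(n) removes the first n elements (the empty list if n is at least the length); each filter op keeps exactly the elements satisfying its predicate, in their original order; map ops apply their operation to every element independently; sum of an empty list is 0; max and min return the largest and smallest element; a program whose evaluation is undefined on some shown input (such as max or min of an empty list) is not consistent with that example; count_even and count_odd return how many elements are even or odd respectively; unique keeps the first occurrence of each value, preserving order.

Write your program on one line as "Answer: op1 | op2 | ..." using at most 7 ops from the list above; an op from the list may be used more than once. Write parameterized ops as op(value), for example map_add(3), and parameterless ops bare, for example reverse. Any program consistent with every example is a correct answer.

map_neg | drop(1) | sort_desc | filter_even | sort_asc | max

Check, running the answer program on each example:
  [12, 48, -4, 12] -> [-12, -48, 4, -12] -> [-48, 4, -12] -> [4, -12, -48] -> [4, -12, -48] -> [-48, -12, 4] -> 4
  [-39, -10, 24, -7, -3, 12, 2, -24] -> [39, 10, -24, 7, 3, -12, -2, 24] -> [10, -24, 7, 3, -12, -2, 24] -> [24, 10, 7, 3, -2, -12, -24] -> [24, 10, -2, -12, -24] -> [-24, -12, -2, 10, 24] -> 24
  [-35, -37, 37, 34] -> [35, 37, -37, -34] -> [37, -37, -34] -> [37, -34, -37] -> [-34] -> [-34] -> -34
  [-36, -24, 4, -38] -> [36, 24, -4, 38] -> [24, -4, 38] -> [38, 24, -4] -> [38, 24, -4] -> [-4, 24, 38] -> 38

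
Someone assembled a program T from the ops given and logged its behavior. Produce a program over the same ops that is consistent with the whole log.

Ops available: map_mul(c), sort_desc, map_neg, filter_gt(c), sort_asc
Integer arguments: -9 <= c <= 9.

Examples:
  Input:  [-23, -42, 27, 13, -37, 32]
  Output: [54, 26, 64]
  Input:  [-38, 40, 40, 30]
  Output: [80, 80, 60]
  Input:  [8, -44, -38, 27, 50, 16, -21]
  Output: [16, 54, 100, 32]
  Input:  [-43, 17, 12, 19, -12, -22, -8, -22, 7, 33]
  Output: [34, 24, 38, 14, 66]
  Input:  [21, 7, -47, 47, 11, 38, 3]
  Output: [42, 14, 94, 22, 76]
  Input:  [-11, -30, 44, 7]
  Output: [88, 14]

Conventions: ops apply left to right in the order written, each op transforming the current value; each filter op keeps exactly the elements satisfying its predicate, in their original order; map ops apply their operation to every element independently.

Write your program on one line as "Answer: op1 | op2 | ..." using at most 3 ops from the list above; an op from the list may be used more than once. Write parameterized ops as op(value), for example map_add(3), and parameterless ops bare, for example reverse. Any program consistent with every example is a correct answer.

filter_gt(5) | map_mul(2)

Check, running the answer program on each example:
  [-23, -42, 27, 13, -37, 32] -> [27, 13, 32] -> [54, 26, 64]
  [-38, 40, 40, 30] -> [40, 40, 30] -> [80, 80, 60]
  [8, -44, -38, 27, 50, 16, -21] -> [8, 27, 50, 16] -> [16, 54, 100, 32]
  [-43, 17, 12, 19, -12, -22, -8, -22, 7, 33] -> [17, 12, 19, 7, 33] -> [34, 24, 38, 14, 66]
  [21, 7, -47, 47, 11, 38, 3] -> [21, 7, 47, 11, 38] -> [42, 14, 94, 22, 76]
  [-11, -30, 44, 7] -> [44, 7] -> [88, 14]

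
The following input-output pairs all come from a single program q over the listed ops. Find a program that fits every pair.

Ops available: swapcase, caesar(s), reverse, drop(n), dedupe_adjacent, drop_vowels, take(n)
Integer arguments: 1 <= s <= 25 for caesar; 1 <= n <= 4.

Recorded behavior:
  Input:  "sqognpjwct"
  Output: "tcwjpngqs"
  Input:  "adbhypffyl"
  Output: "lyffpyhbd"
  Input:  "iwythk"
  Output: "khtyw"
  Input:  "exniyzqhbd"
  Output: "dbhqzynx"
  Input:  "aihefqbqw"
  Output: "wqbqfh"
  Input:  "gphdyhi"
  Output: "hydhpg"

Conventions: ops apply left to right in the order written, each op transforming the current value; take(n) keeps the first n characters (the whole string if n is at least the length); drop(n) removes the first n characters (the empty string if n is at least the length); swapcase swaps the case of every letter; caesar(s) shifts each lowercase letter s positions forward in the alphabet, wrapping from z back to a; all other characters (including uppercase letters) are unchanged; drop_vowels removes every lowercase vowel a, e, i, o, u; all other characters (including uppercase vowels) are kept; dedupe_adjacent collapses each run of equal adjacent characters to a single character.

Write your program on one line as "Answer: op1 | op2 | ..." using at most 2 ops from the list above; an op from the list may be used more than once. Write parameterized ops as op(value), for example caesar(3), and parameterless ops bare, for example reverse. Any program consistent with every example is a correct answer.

reverse | drop_vowels

Check, running the answer program on each example:
  "sqognpjwct" -> "tcwjpngoqs" -> "tcwjpngqs"
  "adbhypffyl" -> "lyffpyhbda" -> "lyffpyhbd"
  "iwythk" -> "khtywi" -> "khtyw"
  "exniyzqhbd" -> "dbhqzyinxe" -> "dbhqzynx"
  "aihefqbqw" -> "wqbqfehia" -> "wqbqfh"
  "gphdyhi" -> "ihydhpg" -> "hydhpg"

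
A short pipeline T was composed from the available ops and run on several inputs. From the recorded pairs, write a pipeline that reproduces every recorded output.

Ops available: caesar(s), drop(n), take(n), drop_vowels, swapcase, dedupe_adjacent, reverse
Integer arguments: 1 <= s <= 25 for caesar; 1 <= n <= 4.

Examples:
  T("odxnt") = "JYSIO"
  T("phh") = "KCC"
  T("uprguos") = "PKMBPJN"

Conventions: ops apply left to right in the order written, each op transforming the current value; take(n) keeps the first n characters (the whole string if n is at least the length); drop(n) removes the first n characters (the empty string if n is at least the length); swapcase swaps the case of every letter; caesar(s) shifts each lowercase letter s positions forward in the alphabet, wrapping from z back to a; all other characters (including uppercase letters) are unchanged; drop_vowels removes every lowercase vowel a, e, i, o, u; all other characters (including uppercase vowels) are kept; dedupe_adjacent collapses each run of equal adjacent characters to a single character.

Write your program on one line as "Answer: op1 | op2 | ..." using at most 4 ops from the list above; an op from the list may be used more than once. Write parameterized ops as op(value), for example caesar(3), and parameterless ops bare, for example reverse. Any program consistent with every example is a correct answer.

caesar(3) | caesar(21) | caesar(23) | swapcase

Check, running the answer program on each example:
  "odxnt" -> "rgaqw" -> "mbvlr" -> "jysio" -> "JYSIO"
  "phh" -> "skk" -> "nff" -> "kcc" -> "KCC"
  "uprguos" -> "xsujxrv" -> "snpesmq" -> "pkmbpjn" -> "PKMBPJN"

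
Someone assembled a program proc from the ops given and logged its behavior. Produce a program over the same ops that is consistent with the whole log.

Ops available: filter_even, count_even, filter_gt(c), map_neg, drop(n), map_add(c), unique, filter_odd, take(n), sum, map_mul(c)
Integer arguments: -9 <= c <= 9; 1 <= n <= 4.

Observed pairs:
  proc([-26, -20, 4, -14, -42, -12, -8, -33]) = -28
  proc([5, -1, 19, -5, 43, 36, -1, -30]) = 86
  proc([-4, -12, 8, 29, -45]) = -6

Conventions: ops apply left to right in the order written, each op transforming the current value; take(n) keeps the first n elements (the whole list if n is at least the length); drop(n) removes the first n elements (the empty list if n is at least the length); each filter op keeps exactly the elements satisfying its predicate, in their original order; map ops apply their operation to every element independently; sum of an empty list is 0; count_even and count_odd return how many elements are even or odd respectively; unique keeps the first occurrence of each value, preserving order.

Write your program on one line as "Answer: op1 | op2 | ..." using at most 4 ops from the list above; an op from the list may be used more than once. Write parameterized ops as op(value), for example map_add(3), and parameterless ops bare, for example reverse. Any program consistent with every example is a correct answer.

unique | filter_odd | map_add(5) | sum

Check, running the answer program on each example:
  [-26, -20, 4, -14, -42, -12, -8, -33] -> [-26, -20, 4, -14, -42, -12, -8, -33] -> [-33] -> [-28] -> -28
  [5, -1, 19, -5, 43, 36, -1, -30] -> [5, -1, 19, -5, 43, 36, -30] -> [5, -1, 19, -5, 43] -> [10, 4, 24, 0, 48] -> 86
  [-4, -12, 8, 29, -45] -> [-4, -12, 8, 29, -45] -> [29, -45] -> [34, -40] -> -6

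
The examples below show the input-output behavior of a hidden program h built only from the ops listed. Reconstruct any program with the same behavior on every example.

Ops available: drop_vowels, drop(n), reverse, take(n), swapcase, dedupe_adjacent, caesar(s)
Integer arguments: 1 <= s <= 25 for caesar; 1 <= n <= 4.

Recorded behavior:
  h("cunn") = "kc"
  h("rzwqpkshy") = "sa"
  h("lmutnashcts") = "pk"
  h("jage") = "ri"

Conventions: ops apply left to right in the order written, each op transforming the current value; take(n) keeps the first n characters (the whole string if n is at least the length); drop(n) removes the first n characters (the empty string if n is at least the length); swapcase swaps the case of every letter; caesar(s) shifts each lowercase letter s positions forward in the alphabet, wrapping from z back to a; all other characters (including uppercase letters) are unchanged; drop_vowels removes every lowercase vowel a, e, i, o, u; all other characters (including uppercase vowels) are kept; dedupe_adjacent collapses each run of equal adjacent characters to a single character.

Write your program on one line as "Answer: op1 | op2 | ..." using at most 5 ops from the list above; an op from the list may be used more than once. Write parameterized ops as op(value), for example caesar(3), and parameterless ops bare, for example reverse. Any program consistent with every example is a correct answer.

reverse | take(4) | reverse | caesar(8) | take(2)

Check, running the answer program on each example:
  "cunn" -> "nnuc" -> "nnuc" -> "cunn" -> "kcvv" -> "kc"
  "rzwqpkshy" -> "yhskpqwzr" -> "yhsk" -> "kshy" -> "sapg" -> "sa"
  "lmutnashcts" -> "stchsantuml" -> "stch" -> "hcts" -> "pkba" -> "pk"
  "jage" -> "egaj" -> "egaj" -> "jage" -> "riom" -> "ri"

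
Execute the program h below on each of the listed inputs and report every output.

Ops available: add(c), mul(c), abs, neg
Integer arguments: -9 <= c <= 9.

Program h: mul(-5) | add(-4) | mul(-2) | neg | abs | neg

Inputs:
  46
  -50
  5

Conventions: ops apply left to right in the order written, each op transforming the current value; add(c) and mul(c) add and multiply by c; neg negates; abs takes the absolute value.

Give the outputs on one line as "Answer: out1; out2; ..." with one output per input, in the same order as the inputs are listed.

-468; -492; -58

Execution, op by op:
  46 -> -230 -> -234 -> 468 -> -468 -> 468 -> -468
  -50 -> 250 -> 246 -> -492 -> 492 -> 492 -> -492
  5 -> -25 -> -29 -> 58 -> -58 -> 58 -> -58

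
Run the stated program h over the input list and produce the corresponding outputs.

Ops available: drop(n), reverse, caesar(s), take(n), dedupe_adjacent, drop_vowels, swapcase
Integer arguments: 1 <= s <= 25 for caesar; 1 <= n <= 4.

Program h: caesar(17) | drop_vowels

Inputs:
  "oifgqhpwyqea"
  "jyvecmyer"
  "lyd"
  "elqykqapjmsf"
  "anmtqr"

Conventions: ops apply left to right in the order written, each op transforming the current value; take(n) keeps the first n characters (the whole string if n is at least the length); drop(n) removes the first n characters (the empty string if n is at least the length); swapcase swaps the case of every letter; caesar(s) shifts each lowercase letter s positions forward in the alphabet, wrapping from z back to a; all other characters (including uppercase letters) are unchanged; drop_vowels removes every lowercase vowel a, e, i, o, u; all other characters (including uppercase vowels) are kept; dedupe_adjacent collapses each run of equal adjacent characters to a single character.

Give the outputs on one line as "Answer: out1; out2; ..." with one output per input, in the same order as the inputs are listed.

Execution, op by op:
  "oifgqhpwyqea" -> "fzwxhygnphvr" -> "fzwxhygnphvr"
  "jyvecmyer" -> "apmvtdpvi" -> "pmvtdpv"
  "lyd" -> "cpu" -> "cp"
  "elqykqapjmsf" -> "vchpbhrgadjw" -> "vchpbhrgdjw"
  "anmtqr" -> "redkhi" -> "rdkh"

"fzwxhygnphvr"; "pmvtdpv"; "cp"; "vchpbhrgdjw"; "rdkh"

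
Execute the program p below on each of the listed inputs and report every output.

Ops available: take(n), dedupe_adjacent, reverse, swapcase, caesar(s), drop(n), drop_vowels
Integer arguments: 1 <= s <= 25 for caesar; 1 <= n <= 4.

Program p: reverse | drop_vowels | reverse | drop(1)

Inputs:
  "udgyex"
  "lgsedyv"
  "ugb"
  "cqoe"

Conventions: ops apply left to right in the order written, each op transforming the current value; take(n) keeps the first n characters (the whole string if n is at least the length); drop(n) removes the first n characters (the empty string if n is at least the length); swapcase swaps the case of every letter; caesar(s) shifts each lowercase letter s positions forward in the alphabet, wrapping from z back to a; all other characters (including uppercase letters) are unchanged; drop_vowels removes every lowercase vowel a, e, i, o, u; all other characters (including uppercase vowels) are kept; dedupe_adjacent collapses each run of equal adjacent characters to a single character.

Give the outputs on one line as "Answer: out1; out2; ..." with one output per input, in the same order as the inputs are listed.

Execution, op by op:
  "udgyex" -> "xeygdu" -> "xygd" -> "dgyx" -> "gyx"
  "lgsedyv" -> "vydesgl" -> "vydsgl" -> "lgsdyv" -> "gsdyv"
  "ugb" -> "bgu" -> "bg" -> "gb" -> "b"
  "cqoe" -> "eoqc" -> "qc" -> "cq" -> "q"

"gyx"; "gsdyv"; "b"; "q"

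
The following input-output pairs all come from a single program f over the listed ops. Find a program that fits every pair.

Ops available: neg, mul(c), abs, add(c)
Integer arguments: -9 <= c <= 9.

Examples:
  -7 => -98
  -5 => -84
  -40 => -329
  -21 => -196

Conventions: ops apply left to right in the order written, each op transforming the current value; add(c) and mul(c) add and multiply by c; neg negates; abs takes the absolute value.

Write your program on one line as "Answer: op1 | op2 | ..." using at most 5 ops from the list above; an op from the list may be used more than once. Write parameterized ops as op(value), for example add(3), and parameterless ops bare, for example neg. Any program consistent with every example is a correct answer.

add(-8) | abs | mul(-7) | add(7)

Check, running the answer program on each example:
  -7 -> -15 -> 15 -> -105 -> -98
  -5 -> -13 -> 13 -> -91 -> -84
  -40 -> -48 -> 48 -> -336 -> -329
  -21 -> -29 -> 29 -> -203 -> -196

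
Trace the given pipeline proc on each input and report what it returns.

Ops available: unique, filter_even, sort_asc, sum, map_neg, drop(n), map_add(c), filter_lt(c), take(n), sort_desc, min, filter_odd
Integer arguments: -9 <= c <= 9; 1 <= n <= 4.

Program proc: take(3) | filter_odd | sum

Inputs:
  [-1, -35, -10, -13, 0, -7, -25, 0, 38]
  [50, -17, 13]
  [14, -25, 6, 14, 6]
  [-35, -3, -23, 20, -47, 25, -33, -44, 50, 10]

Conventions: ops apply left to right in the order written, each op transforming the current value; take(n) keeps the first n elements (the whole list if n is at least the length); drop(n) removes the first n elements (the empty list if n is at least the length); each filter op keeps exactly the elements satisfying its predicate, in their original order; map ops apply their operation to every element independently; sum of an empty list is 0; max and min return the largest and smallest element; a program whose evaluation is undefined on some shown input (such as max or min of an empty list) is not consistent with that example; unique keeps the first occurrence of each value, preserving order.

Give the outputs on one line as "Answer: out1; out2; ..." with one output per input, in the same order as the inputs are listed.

Execution, op by op:
  [-1, -35, -10, -13, 0, -7, -25, 0, 38] -> [-1, -35, -10] -> [-1, -35] -> -36
  [50, -17, 13] -> [50, -17, 13] -> [-17, 13] -> -4
  [14, -25, 6, 14, 6] -> [14, -25, 6] -> [-25] -> -25
  [-35, -3, -23, 20, -47, 25, -33, -44, 50, 10] -> [-35, -3, -23] -> [-35, -3, -23] -> -61

-36; -4; -25; -61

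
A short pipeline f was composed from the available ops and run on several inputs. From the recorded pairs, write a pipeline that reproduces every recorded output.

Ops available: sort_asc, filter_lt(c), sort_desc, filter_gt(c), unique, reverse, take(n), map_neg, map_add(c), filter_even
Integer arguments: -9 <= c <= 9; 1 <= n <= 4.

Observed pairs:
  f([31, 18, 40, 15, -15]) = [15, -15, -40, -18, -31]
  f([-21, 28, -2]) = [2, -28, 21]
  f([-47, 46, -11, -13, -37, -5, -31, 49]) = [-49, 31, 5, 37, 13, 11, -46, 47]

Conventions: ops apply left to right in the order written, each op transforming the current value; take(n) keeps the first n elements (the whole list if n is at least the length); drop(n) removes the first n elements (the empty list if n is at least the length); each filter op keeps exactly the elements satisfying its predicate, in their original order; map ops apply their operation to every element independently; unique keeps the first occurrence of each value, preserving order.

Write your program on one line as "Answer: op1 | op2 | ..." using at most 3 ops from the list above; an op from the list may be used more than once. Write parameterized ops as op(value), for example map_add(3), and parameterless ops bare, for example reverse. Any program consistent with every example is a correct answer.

map_neg | reverse

Check, running the answer program on each example:
  [31, 18, 40, 15, -15] -> [-31, -18, -40, -15, 15] -> [15, -15, -40, -18, -31]
  [-21, 28, -2] -> [21, -28, 2] -> [2, -28, 21]
  [-47, 46, -11, -13, -37, -5, -31, 49] -> [47, -46, 11, 13, 37, 5, 31, -49] -> [-49, 31, 5, 37, 13, 11, -46, 47]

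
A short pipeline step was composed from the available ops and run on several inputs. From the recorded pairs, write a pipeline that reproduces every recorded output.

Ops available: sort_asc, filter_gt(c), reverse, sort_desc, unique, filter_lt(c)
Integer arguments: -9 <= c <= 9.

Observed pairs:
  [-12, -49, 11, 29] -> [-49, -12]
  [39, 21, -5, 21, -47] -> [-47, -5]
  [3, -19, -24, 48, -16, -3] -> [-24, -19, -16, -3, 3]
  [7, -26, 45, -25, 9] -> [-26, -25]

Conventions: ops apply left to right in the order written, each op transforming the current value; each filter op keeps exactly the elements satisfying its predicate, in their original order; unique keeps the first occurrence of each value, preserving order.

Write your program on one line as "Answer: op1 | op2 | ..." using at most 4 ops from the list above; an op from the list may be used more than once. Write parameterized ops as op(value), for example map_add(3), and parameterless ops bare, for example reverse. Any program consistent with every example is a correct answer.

sort_desc | sort_asc | filter_lt(5)

Check, running the answer program on each example:
  [-12, -49, 11, 29] -> [29, 11, -12, -49] -> [-49, -12, 11, 29] -> [-49, -12]
  [39, 21, -5, 21, -47] -> [39, 21, 21, -5, -47] -> [-47, -5, 21, 21, 39] -> [-47, -5]
  [3, -19, -24, 48, -16, -3] -> [48, 3, -3, -16, -19, -24] -> [-24, -19, -16, -3, 3, 48] -> [-24, -19, -16, -3, 3]
  [7, -26, 45, -25, 9] -> [45, 9, 7, -25, -26] -> [-26, -25, 7, 9, 45] -> [-26, -25]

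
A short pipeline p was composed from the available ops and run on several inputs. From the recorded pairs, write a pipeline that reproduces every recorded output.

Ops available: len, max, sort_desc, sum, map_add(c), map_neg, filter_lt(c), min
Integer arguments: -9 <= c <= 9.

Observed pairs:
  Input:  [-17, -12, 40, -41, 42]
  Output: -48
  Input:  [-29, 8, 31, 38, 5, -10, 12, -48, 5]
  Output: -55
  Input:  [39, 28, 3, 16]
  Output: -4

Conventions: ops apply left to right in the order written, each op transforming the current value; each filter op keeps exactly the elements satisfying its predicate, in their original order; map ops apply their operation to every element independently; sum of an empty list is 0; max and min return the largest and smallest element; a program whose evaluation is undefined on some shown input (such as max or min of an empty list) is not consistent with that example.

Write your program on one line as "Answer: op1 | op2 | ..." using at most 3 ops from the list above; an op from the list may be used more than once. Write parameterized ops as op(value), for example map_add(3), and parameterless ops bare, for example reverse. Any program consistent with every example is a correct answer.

map_add(-7) | sort_desc | min

Check, running the answer program on each example:
  [-17, -12, 40, -41, 42] -> [-24, -19, 33, -48, 35] -> [35, 33, -19, -24, -48] -> -48
  [-29, 8, 31, 38, 5, -10, 12, -48, 5] -> [-36, 1, 24, 31, -2, -17, 5, -55, -2] -> [31, 24, 5, 1, -2, -2, -17, -36, -55] -> -55
  [39, 28, 3, 16] -> [32, 21, -4, 9] -> [32, 21, 9, -4] -> -4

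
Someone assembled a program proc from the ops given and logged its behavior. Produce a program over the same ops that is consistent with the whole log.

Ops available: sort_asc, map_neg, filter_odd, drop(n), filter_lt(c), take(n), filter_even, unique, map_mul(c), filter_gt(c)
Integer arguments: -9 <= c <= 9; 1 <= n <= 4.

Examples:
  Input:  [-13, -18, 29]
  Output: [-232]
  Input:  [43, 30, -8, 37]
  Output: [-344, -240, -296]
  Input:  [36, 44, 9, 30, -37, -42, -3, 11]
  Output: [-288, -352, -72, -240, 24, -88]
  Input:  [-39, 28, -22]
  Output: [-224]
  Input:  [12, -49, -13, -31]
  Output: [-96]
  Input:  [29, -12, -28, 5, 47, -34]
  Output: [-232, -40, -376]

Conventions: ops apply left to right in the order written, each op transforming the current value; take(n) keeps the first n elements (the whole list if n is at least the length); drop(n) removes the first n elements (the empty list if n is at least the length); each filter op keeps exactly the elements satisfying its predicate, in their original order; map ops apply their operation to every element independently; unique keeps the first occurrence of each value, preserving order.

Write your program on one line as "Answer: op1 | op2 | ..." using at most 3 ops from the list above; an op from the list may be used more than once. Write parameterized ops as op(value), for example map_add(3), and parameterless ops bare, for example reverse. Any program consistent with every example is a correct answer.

filter_gt(-8) | map_mul(-8)

Check, running the answer program on each example:
  [-13, -18, 29] -> [29] -> [-232]
  [43, 30, -8, 37] -> [43, 30, 37] -> [-344, -240, -296]
  [36, 44, 9, 30, -37, -42, -3, 11] -> [36, 44, 9, 30, -3, 11] -> [-288, -352, -72, -240, 24, -88]
  [-39, 28, -22] -> [28] -> [-224]
  [12, -49, -13, -31] -> [12] -> [-96]
  [29, -12, -28, 5, 47, -34] -> [29, 5, 47] -> [-232, -40, -376]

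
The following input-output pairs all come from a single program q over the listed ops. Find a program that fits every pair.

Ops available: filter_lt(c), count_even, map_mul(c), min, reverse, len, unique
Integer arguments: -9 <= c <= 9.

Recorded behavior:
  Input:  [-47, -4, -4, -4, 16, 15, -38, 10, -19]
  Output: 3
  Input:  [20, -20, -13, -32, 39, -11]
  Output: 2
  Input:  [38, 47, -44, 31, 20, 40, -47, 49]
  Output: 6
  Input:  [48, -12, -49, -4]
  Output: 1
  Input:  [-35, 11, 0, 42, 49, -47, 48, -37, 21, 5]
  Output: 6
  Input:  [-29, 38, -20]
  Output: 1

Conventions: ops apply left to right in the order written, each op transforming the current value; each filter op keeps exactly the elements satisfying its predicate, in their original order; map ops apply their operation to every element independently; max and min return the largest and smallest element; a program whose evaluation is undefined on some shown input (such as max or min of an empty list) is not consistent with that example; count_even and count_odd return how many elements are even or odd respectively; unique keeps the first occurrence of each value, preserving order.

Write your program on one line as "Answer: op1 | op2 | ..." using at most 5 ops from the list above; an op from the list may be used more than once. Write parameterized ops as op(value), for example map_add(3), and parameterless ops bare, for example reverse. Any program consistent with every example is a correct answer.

reverse | map_mul(-2) | filter_lt(-6) | count_even

Check, running the answer program on each example:
  [-47, -4, -4, -4, 16, 15, -38, 10, -19] -> [-19, 10, -38, 15, 16, -4, -4, -4, -47] -> [38, -20, 76, -30, -32, 8, 8, 8, 94] -> [-20, -30, -32] -> 3
  [20, -20, -13, -32, 39, -11] -> [-11, 39, -32, -13, -20, 20] -> [22, -78, 64, 26, 40, -40] -> [-78, -40] -> 2
  [38, 47, -44, 31, 20, 40, -47, 49] -> [49, -47, 40, 20, 31, -44, 47, 38] -> [-98, 94, -80, -40, -62, 88, -94, -76] -> [-98, -80, -40, -62, -94, -76] -> 6
  [48, -12, -49, -4] -> [-4, -49, -12, 48] -> [8, 98, 24, -96] -> [-96] -> 1
  [-35, 11, 0, 42, 49, -47, 48, -37, 21, 5] -> [5, 21, -37, 48, -47, 49, 42, 0, 11, -35] -> [-10, -42, 74, -96, 94, -98, -84, 0, -22, 70] -> [-10, -42, -96, -98, -84, -22] -> 6
  [-29, 38, -20] -> [-20, 38, -29] -> [40, -76, 58] -> [-76] -> 1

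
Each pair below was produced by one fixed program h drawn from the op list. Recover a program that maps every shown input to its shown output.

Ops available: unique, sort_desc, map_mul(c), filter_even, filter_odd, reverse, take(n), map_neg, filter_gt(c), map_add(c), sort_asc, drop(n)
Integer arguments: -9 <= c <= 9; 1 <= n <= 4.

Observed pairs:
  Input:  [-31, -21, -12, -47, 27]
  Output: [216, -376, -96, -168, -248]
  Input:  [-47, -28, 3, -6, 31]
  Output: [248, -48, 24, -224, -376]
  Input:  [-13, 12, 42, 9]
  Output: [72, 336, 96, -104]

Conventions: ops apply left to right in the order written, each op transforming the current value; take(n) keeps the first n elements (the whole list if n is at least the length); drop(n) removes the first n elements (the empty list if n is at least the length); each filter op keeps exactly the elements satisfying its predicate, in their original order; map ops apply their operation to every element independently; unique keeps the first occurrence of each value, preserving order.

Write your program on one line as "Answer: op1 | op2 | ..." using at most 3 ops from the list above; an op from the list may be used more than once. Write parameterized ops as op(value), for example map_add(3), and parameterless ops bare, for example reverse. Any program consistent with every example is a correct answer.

reverse | map_mul(8)

Check, running the answer program on each example:
  [-31, -21, -12, -47, 27] -> [27, -47, -12, -21, -31] -> [216, -376, -96, -168, -248]
  [-47, -28, 3, -6, 31] -> [31, -6, 3, -28, -47] -> [248, -48, 24, -224, -376]
  [-13, 12, 42, 9] -> [9, 42, 12, -13] -> [72, 336, 96, -104]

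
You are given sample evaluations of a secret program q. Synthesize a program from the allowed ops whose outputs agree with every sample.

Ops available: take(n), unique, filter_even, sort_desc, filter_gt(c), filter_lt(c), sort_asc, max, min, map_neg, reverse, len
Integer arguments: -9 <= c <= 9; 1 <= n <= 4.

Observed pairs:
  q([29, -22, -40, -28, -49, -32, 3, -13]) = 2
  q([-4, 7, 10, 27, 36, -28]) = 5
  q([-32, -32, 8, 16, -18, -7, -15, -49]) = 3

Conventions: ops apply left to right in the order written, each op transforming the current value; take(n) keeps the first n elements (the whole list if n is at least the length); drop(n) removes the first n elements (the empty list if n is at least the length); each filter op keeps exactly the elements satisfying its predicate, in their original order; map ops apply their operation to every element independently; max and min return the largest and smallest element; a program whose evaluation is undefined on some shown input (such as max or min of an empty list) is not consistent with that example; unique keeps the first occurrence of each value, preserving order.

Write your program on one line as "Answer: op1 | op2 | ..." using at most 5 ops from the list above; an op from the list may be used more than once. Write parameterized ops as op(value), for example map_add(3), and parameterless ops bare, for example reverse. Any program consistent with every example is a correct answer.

reverse | sort_desc | unique | filter_gt(-8) | len

Check, running the answer program on each example:
  [29, -22, -40, -28, -49, -32, 3, -13] -> [-13, 3, -32, -49, -28, -40, -22, 29] -> [29, 3, -13, -22, -28, -32, -40, -49] -> [29, 3, -13, -22, -28, -32, -40, -49] -> [29, 3] -> 2
  [-4, 7, 10, 27, 36, -28] -> [-28, 36, 27, 10, 7, -4] -> [36, 27, 10, 7, -4, -28] -> [36, 27, 10, 7, -4, -28] -> [36, 27, 10, 7, -4] -> 5
  [-32, -32, 8, 16, -18, -7, -15, -49] -> [-49, -15, -7, -18, 16, 8, -32, -32] -> [16, 8, -7, -15, -18, -32, -32, -49] -> [16, 8, -7, -15, -18, -32, -49] -> [16, 8, -7] -> 3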